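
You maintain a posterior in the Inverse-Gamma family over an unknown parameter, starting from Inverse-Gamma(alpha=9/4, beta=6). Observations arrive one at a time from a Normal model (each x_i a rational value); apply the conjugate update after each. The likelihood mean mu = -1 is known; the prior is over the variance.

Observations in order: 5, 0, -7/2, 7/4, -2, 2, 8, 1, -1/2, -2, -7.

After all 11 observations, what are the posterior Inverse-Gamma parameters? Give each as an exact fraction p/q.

alpha=31/4, beta=3121/32

obs 1: x=5 → posterior Inverse-Gamma(11/4, 24)
obs 2: x=0 → posterior Inverse-Gamma(13/4, 49/2)
obs 3: x=-7/2 → posterior Inverse-Gamma(15/4, 221/8)
obs 4: x=7/4 → posterior Inverse-Gamma(17/4, 1005/32)
obs 5: x=-2 → posterior Inverse-Gamma(19/4, 1021/32)
obs 6: x=2 → posterior Inverse-Gamma(21/4, 1165/32)
obs 7: x=8 → posterior Inverse-Gamma(23/4, 2461/32)
obs 8: x=1 → posterior Inverse-Gamma(25/4, 2525/32)
obs 9: x=-1/2 → posterior Inverse-Gamma(27/4, 2529/32)
obs 10: x=-2 → posterior Inverse-Gamma(29/4, 2545/32)
obs 11: x=-7 → posterior Inverse-Gamma(31/4, 3121/32)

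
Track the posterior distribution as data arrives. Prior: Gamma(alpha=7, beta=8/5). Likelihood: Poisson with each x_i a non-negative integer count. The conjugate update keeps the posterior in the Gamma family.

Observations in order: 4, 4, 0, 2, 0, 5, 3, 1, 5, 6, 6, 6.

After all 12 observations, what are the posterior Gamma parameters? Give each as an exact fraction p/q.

alpha=49, beta=68/5

obs 1: x=4 → posterior Gamma(11, 13/5)
obs 2: x=4 → posterior Gamma(15, 18/5)
obs 3: x=0 → posterior Gamma(15, 23/5)
obs 4: x=2 → posterior Gamma(17, 28/5)
obs 5: x=0 → posterior Gamma(17, 33/5)
obs 6: x=5 → posterior Gamma(22, 38/5)
obs 7: x=3 → posterior Gamma(25, 43/5)
obs 8: x=1 → posterior Gamma(26, 48/5)
obs 9: x=5 → posterior Gamma(31, 53/5)
obs 10: x=6 → posterior Gamma(37, 58/5)
obs 11: x=6 → posterior Gamma(43, 63/5)
obs 12: x=6 → posterior Gamma(49, 68/5)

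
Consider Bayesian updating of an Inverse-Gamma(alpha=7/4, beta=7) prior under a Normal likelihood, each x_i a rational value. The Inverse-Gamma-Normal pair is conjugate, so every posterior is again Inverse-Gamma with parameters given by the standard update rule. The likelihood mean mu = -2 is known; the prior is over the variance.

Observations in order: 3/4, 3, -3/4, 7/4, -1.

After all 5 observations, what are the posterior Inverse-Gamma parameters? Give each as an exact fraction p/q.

obs 1: x=3/4 → posterior Inverse-Gamma(9/4, 345/32)
obs 2: x=3 → posterior Inverse-Gamma(11/4, 745/32)
obs 3: x=-3/4 → posterior Inverse-Gamma(13/4, 385/16)
obs 4: x=7/4 → posterior Inverse-Gamma(15/4, 995/32)
obs 5: x=-1 → posterior Inverse-Gamma(17/4, 1011/32)

alpha=17/4, beta=1011/32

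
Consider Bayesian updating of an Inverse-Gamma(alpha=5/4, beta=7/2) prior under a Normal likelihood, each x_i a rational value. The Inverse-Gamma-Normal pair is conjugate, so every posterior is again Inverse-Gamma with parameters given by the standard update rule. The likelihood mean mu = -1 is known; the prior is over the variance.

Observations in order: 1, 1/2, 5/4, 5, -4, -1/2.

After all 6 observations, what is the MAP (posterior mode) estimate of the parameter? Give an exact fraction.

obs 1: x=1 → posterior Inverse-Gamma(7/4, 11/2)
obs 2: x=1/2 → posterior Inverse-Gamma(9/4, 53/8)
obs 3: x=5/4 → posterior Inverse-Gamma(11/4, 293/32)
obs 4: x=5 → posterior Inverse-Gamma(13/4, 869/32)
obs 5: x=-4 → posterior Inverse-Gamma(15/4, 1013/32)
obs 6: x=-1/2 → posterior Inverse-Gamma(17/4, 1017/32)

339/56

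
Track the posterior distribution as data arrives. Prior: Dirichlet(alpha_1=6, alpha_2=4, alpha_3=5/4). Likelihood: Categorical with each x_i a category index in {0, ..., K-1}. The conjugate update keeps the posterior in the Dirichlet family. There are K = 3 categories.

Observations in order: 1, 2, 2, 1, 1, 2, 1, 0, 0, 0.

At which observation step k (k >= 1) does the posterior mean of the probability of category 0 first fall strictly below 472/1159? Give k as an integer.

obs 1: x=1 → posterior Dirichlet(6, 5, 5/4)
obs 2: x=2 → posterior Dirichlet(6, 5, 9/4)
obs 3: x=2 → posterior Dirichlet(6, 5, 13/4)
obs 4: x=1 → posterior Dirichlet(6, 6, 13/4)
obs 5: x=1 → posterior Dirichlet(6, 7, 13/4)
obs 6: x=2 → posterior Dirichlet(6, 7, 17/4)
obs 7: x=1 → posterior Dirichlet(6, 8, 17/4)
obs 8: x=0 → posterior Dirichlet(7, 8, 17/4)
obs 9: x=0 → posterior Dirichlet(8, 8, 17/4)
obs 10: x=0 → posterior Dirichlet(9, 8, 17/4)

k = 4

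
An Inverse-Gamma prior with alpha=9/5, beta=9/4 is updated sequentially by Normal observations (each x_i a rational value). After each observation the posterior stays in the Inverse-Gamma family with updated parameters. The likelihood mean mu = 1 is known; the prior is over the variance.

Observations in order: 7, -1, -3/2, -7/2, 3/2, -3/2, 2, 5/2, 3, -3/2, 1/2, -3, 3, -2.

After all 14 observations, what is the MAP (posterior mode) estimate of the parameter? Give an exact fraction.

2405/392

obs 1: x=7 → posterior Inverse-Gamma(23/10, 81/4)
obs 2: x=-1 → posterior Inverse-Gamma(14/5, 89/4)
obs 3: x=-3/2 → posterior Inverse-Gamma(33/10, 203/8)
obs 4: x=-7/2 → posterior Inverse-Gamma(19/5, 71/2)
obs 5: x=3/2 → posterior Inverse-Gamma(43/10, 285/8)
obs 6: x=-3/2 → posterior Inverse-Gamma(24/5, 155/4)
obs 7: x=2 → posterior Inverse-Gamma(53/10, 157/4)
obs 8: x=5/2 → posterior Inverse-Gamma(29/5, 323/8)
obs 9: x=3 → posterior Inverse-Gamma(63/10, 339/8)
obs 10: x=-3/2 → posterior Inverse-Gamma(34/5, 91/2)
obs 11: x=1/2 → posterior Inverse-Gamma(73/10, 365/8)
obs 12: x=-3 → posterior Inverse-Gamma(39/5, 429/8)
obs 13: x=3 → posterior Inverse-Gamma(83/10, 445/8)
obs 14: x=-2 → posterior Inverse-Gamma(44/5, 481/8)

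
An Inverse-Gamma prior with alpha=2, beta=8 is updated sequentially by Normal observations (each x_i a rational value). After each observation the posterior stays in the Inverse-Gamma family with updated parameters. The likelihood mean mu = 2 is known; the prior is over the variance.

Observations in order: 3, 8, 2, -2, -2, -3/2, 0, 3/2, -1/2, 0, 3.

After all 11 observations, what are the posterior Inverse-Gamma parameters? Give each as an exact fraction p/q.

alpha=15/2, beta=451/8

obs 1: x=3 → posterior Inverse-Gamma(5/2, 17/2)
obs 2: x=8 → posterior Inverse-Gamma(3, 53/2)
obs 3: x=2 → posterior Inverse-Gamma(7/2, 53/2)
obs 4: x=-2 → posterior Inverse-Gamma(4, 69/2)
obs 5: x=-2 → posterior Inverse-Gamma(9/2, 85/2)
obs 6: x=-3/2 → posterior Inverse-Gamma(5, 389/8)
obs 7: x=0 → posterior Inverse-Gamma(11/2, 405/8)
obs 8: x=3/2 → posterior Inverse-Gamma(6, 203/4)
obs 9: x=-1/2 → posterior Inverse-Gamma(13/2, 431/8)
obs 10: x=0 → posterior Inverse-Gamma(7, 447/8)
obs 11: x=3 → posterior Inverse-Gamma(15/2, 451/8)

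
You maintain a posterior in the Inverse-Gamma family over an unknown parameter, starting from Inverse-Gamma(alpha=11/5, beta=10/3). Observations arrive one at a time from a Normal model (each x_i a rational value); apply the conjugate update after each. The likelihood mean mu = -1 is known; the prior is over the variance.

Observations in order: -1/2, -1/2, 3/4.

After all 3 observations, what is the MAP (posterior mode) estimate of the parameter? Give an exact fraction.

2455/2256

obs 1: x=-1/2 → posterior Inverse-Gamma(27/10, 83/24)
obs 2: x=-1/2 → posterior Inverse-Gamma(16/5, 43/12)
obs 3: x=3/4 → posterior Inverse-Gamma(37/10, 491/96)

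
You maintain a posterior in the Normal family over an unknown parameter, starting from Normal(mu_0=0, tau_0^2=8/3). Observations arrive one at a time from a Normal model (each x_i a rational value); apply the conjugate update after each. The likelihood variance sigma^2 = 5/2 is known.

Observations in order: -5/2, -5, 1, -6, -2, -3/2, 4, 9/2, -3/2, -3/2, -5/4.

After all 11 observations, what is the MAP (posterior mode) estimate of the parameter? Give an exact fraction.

-188/191

obs 1: x=-5/2 → posterior Normal(-40/31, 40/31)
obs 2: x=-5 → posterior Normal(-120/47, 40/47)
obs 3: x=1 → posterior Normal(-104/63, 40/63)
obs 4: x=-6 → posterior Normal(-200/79, 40/79)
obs 5: x=-2 → posterior Normal(-232/95, 8/19)
obs 6: x=-3/2 → posterior Normal(-256/111, 40/111)
obs 7: x=4 → posterior Normal(-192/127, 40/127)
obs 8: x=9/2 → posterior Normal(-120/143, 40/143)
obs 9: x=-3/2 → posterior Normal(-48/53, 40/159)
obs 10: x=-3/2 → posterior Normal(-24/25, 8/35)
obs 11: x=-5/4 → posterior Normal(-188/191, 40/191)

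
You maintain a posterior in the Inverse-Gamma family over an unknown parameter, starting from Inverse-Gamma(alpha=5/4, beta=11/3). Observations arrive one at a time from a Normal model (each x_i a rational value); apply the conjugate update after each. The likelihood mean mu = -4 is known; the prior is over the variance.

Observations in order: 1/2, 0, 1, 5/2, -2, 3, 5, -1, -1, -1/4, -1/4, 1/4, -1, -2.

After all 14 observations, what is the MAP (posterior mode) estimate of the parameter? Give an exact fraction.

obs 1: x=1/2 → posterior Inverse-Gamma(7/4, 331/24)
obs 2: x=0 → posterior Inverse-Gamma(9/4, 523/24)
obs 3: x=1 → posterior Inverse-Gamma(11/4, 823/24)
obs 4: x=5/2 → posterior Inverse-Gamma(13/4, 665/12)
obs 5: x=-2 → posterior Inverse-Gamma(15/4, 689/12)
obs 6: x=3 → posterior Inverse-Gamma(17/4, 983/12)
obs 7: x=5 → posterior Inverse-Gamma(19/4, 1469/12)
obs 8: x=-1 → posterior Inverse-Gamma(21/4, 1523/12)
obs 9: x=-1 → posterior Inverse-Gamma(23/4, 1577/12)
obs 10: x=-1/4 → posterior Inverse-Gamma(25/4, 13291/96)
obs 11: x=-1/4 → posterior Inverse-Gamma(27/4, 6983/48)
obs 12: x=1/4 → posterior Inverse-Gamma(29/4, 14833/96)
obs 13: x=-1 → posterior Inverse-Gamma(31/4, 15265/96)
obs 14: x=-2 → posterior Inverse-Gamma(33/4, 15457/96)

15457/888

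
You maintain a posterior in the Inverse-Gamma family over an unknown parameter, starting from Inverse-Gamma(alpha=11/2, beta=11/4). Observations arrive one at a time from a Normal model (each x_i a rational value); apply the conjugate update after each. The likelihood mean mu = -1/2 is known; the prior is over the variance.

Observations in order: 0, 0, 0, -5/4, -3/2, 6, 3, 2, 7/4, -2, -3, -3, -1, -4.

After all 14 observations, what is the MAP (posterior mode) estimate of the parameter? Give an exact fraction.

obs 1: x=0 → posterior Inverse-Gamma(6, 23/8)
obs 2: x=0 → posterior Inverse-Gamma(13/2, 3)
obs 3: x=0 → posterior Inverse-Gamma(7, 25/8)
obs 4: x=-5/4 → posterior Inverse-Gamma(15/2, 109/32)
obs 5: x=-3/2 → posterior Inverse-Gamma(8, 125/32)
obs 6: x=6 → posterior Inverse-Gamma(17/2, 801/32)
obs 7: x=3 → posterior Inverse-Gamma(9, 997/32)
obs 8: x=2 → posterior Inverse-Gamma(19/2, 1097/32)
obs 9: x=7/4 → posterior Inverse-Gamma(10, 589/16)
obs 10: x=-2 → posterior Inverse-Gamma(21/2, 607/16)
obs 11: x=-3 → posterior Inverse-Gamma(11, 657/16)
obs 12: x=-3 → posterior Inverse-Gamma(23/2, 707/16)
obs 13: x=-1 → posterior Inverse-Gamma(12, 709/16)
obs 14: x=-4 → posterior Inverse-Gamma(25/2, 807/16)

269/72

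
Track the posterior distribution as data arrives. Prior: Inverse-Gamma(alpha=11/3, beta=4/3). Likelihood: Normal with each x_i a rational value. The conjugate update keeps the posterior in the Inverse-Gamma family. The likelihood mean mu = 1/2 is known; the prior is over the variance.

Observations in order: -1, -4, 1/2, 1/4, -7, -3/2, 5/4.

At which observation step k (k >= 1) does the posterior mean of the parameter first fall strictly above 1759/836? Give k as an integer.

obs 1: x=-1 → posterior Inverse-Gamma(25/6, 59/24)
obs 2: x=-4 → posterior Inverse-Gamma(14/3, 151/12)
obs 3: x=1/2 → posterior Inverse-Gamma(31/6, 151/12)
obs 4: x=1/4 → posterior Inverse-Gamma(17/3, 1211/96)
obs 5: x=-7 → posterior Inverse-Gamma(37/6, 3911/96)
obs 6: x=-3/2 → posterior Inverse-Gamma(20/3, 4103/96)
obs 7: x=5/4 → posterior Inverse-Gamma(43/6, 2065/48)

k = 2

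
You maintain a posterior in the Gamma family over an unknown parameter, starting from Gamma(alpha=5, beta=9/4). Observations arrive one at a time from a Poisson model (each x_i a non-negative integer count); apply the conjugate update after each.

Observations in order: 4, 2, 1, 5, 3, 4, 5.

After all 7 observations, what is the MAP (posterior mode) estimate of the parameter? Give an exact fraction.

112/37

obs 1: x=4 → posterior Gamma(9, 13/4)
obs 2: x=2 → posterior Gamma(11, 17/4)
obs 3: x=1 → posterior Gamma(12, 21/4)
obs 4: x=5 → posterior Gamma(17, 25/4)
obs 5: x=3 → posterior Gamma(20, 29/4)
obs 6: x=4 → posterior Gamma(24, 33/4)
obs 7: x=5 → posterior Gamma(29, 37/4)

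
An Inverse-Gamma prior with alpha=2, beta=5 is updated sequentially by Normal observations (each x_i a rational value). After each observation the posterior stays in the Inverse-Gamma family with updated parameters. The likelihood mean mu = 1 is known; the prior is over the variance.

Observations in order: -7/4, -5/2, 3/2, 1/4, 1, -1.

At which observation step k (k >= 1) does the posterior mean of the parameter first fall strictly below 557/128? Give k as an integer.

k = 6

obs 1: x=-7/4 → posterior Inverse-Gamma(5/2, 281/32)
obs 2: x=-5/2 → posterior Inverse-Gamma(3, 477/32)
obs 3: x=3/2 → posterior Inverse-Gamma(7/2, 481/32)
obs 4: x=1/4 → posterior Inverse-Gamma(4, 245/16)
obs 5: x=1 → posterior Inverse-Gamma(9/2, 245/16)
obs 6: x=-1 → posterior Inverse-Gamma(5, 277/16)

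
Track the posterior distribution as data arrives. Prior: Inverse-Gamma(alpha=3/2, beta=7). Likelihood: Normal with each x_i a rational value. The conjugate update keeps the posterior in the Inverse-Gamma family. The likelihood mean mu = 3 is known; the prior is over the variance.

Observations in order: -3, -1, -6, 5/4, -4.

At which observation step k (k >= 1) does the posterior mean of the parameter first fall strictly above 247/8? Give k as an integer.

k = 3

obs 1: x=-3 → posterior Inverse-Gamma(2, 25)
obs 2: x=-1 → posterior Inverse-Gamma(5/2, 33)
obs 3: x=-6 → posterior Inverse-Gamma(3, 147/2)
obs 4: x=5/4 → posterior Inverse-Gamma(7/2, 2401/32)
obs 5: x=-4 → posterior Inverse-Gamma(4, 3185/32)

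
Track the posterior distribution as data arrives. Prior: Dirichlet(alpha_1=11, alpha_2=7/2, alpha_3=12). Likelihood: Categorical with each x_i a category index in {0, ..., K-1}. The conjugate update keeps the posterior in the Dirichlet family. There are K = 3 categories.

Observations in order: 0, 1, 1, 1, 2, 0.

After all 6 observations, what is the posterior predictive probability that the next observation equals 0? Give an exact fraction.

2/5

obs 1: x=0 → posterior Dirichlet(12, 7/2, 12)
obs 2: x=1 → posterior Dirichlet(12, 9/2, 12)
obs 3: x=1 → posterior Dirichlet(12, 11/2, 12)
obs 4: x=1 → posterior Dirichlet(12, 13/2, 12)
obs 5: x=2 → posterior Dirichlet(12, 13/2, 13)
obs 6: x=0 → posterior Dirichlet(13, 13/2, 13)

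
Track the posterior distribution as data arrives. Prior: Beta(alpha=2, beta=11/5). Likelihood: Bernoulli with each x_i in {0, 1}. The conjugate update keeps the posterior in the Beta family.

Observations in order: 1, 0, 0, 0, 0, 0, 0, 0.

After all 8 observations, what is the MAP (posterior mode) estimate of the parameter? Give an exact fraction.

10/51

obs 1: x=1 → posterior Beta(3, 11/5)
obs 2: x=0 → posterior Beta(3, 16/5)
obs 3: x=0 → posterior Beta(3, 21/5)
obs 4: x=0 → posterior Beta(3, 26/5)
obs 5: x=0 → posterior Beta(3, 31/5)
obs 6: x=0 → posterior Beta(3, 36/5)
obs 7: x=0 → posterior Beta(3, 41/5)
obs 8: x=0 → posterior Beta(3, 46/5)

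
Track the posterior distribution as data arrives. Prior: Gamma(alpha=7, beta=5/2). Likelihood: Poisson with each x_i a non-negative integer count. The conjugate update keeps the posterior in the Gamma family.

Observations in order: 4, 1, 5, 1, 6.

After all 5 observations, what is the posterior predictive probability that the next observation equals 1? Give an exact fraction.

808037385409355163574218750000/5770627412348402378939569991057

obs 1: x=4 → posterior Gamma(11, 7/2)
obs 2: x=1 → posterior Gamma(12, 9/2)
obs 3: x=5 → posterior Gamma(17, 11/2)
obs 4: x=1 → posterior Gamma(18, 13/2)
obs 5: x=6 → posterior Gamma(24, 15/2)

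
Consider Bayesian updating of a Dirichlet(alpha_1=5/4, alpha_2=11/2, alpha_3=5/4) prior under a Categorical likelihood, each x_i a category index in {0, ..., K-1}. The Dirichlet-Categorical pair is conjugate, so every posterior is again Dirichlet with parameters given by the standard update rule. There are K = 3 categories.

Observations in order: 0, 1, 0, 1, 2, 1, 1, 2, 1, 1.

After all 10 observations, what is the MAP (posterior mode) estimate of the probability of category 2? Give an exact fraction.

obs 1: x=0 → posterior Dirichlet(9/4, 11/2, 5/4)
obs 2: x=1 → posterior Dirichlet(9/4, 13/2, 5/4)
obs 3: x=0 → posterior Dirichlet(13/4, 13/2, 5/4)
obs 4: x=1 → posterior Dirichlet(13/4, 15/2, 5/4)
obs 5: x=2 → posterior Dirichlet(13/4, 15/2, 9/4)
obs 6: x=1 → posterior Dirichlet(13/4, 17/2, 9/4)
obs 7: x=1 → posterior Dirichlet(13/4, 19/2, 9/4)
obs 8: x=2 → posterior Dirichlet(13/4, 19/2, 13/4)
obs 9: x=1 → posterior Dirichlet(13/4, 21/2, 13/4)
obs 10: x=1 → posterior Dirichlet(13/4, 23/2, 13/4)

3/20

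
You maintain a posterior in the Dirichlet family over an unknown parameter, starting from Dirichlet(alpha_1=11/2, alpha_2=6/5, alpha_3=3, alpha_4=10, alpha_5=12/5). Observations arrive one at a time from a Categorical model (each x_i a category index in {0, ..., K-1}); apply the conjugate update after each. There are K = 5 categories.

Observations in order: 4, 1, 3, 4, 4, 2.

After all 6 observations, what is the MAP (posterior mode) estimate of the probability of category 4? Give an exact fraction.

obs 1: x=4 → posterior Dirichlet(11/2, 6/5, 3, 10, 17/5)
obs 2: x=1 → posterior Dirichlet(11/2, 11/5, 3, 10, 17/5)
obs 3: x=3 → posterior Dirichlet(11/2, 11/5, 3, 11, 17/5)
obs 4: x=4 → posterior Dirichlet(11/2, 11/5, 3, 11, 22/5)
obs 5: x=4 → posterior Dirichlet(11/2, 11/5, 3, 11, 27/5)
obs 6: x=2 → posterior Dirichlet(11/2, 11/5, 4, 11, 27/5)

4/21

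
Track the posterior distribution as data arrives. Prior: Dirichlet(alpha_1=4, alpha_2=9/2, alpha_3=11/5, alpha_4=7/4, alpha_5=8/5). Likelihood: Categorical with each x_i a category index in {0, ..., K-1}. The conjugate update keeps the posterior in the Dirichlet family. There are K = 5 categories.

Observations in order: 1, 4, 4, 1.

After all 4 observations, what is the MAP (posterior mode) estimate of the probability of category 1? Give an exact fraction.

110/261

obs 1: x=1 → posterior Dirichlet(4, 11/2, 11/5, 7/4, 8/5)
obs 2: x=4 → posterior Dirichlet(4, 11/2, 11/5, 7/4, 13/5)
obs 3: x=4 → posterior Dirichlet(4, 11/2, 11/5, 7/4, 18/5)
obs 4: x=1 → posterior Dirichlet(4, 13/2, 11/5, 7/4, 18/5)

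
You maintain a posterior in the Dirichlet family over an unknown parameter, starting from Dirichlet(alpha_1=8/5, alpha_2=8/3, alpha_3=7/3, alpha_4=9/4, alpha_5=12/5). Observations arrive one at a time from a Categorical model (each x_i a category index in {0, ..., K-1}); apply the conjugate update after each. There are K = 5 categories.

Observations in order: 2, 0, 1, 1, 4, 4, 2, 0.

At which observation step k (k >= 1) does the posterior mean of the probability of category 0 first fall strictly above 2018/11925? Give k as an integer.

obs 1: x=2 → posterior Dirichlet(8/5, 8/3, 10/3, 9/4, 12/5)
obs 2: x=0 → posterior Dirichlet(13/5, 8/3, 10/3, 9/4, 12/5)
obs 3: x=1 → posterior Dirichlet(13/5, 11/3, 10/3, 9/4, 12/5)
obs 4: x=1 → posterior Dirichlet(13/5, 14/3, 10/3, 9/4, 12/5)
obs 5: x=4 → posterior Dirichlet(13/5, 14/3, 10/3, 9/4, 17/5)
obs 6: x=4 → posterior Dirichlet(13/5, 14/3, 10/3, 9/4, 22/5)
obs 7: x=2 → posterior Dirichlet(13/5, 14/3, 13/3, 9/4, 22/5)
obs 8: x=0 → posterior Dirichlet(18/5, 14/3, 13/3, 9/4, 22/5)

k = 2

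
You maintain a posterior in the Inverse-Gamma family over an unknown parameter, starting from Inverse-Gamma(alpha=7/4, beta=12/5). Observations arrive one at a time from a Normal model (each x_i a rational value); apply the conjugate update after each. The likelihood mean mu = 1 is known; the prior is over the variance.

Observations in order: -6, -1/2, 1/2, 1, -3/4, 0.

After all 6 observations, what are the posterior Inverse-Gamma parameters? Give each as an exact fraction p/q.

obs 1: x=-6 → posterior Inverse-Gamma(9/4, 269/10)
obs 2: x=-1/2 → posterior Inverse-Gamma(11/4, 1121/40)
obs 3: x=1/2 → posterior Inverse-Gamma(13/4, 563/20)
obs 4: x=1 → posterior Inverse-Gamma(15/4, 563/20)
obs 5: x=-3/4 → posterior Inverse-Gamma(17/4, 4749/160)
obs 6: x=0 → posterior Inverse-Gamma(19/4, 4829/160)

alpha=19/4, beta=4829/160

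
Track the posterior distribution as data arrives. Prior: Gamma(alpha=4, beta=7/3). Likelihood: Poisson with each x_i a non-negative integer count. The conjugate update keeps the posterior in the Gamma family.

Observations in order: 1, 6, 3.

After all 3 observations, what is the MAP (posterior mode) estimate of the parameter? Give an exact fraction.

39/16

obs 1: x=1 → posterior Gamma(5, 10/3)
obs 2: x=6 → posterior Gamma(11, 13/3)
obs 3: x=3 → posterior Gamma(14, 16/3)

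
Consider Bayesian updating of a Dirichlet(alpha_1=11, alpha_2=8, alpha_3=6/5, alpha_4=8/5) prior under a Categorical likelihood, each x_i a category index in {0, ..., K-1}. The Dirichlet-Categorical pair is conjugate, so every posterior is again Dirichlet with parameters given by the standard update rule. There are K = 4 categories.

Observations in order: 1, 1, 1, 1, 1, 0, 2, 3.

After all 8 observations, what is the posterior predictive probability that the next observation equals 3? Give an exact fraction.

13/149

obs 1: x=1 → posterior Dirichlet(11, 9, 6/5, 8/5)
obs 2: x=1 → posterior Dirichlet(11, 10, 6/5, 8/5)
obs 3: x=1 → posterior Dirichlet(11, 11, 6/5, 8/5)
obs 4: x=1 → posterior Dirichlet(11, 12, 6/5, 8/5)
obs 5: x=1 → posterior Dirichlet(11, 13, 6/5, 8/5)
obs 6: x=0 → posterior Dirichlet(12, 13, 6/5, 8/5)
obs 7: x=2 → posterior Dirichlet(12, 13, 11/5, 8/5)
obs 8: x=3 → posterior Dirichlet(12, 13, 11/5, 13/5)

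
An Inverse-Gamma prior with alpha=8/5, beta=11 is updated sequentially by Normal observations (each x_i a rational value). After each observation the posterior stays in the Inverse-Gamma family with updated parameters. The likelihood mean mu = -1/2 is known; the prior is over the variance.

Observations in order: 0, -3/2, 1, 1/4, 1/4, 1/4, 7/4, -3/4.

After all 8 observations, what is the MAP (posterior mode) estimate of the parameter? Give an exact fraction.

obs 1: x=0 → posterior Inverse-Gamma(21/10, 89/8)
obs 2: x=-3/2 → posterior Inverse-Gamma(13/5, 93/8)
obs 3: x=1 → posterior Inverse-Gamma(31/10, 51/4)
obs 4: x=1/4 → posterior Inverse-Gamma(18/5, 417/32)
obs 5: x=1/4 → posterior Inverse-Gamma(41/10, 213/16)
obs 6: x=1/4 → posterior Inverse-Gamma(23/5, 435/32)
obs 7: x=7/4 → posterior Inverse-Gamma(51/10, 129/8)
obs 8: x=-3/4 → posterior Inverse-Gamma(28/5, 517/32)

235/96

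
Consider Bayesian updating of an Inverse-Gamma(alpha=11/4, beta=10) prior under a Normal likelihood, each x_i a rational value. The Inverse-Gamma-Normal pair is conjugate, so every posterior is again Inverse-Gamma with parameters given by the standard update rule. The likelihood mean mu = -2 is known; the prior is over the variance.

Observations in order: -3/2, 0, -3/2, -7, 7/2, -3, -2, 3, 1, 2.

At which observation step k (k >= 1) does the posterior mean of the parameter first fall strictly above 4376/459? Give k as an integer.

k = 10

obs 1: x=-3/2 → posterior Inverse-Gamma(13/4, 81/8)
obs 2: x=0 → posterior Inverse-Gamma(15/4, 97/8)
obs 3: x=-3/2 → posterior Inverse-Gamma(17/4, 49/4)
obs 4: x=-7 → posterior Inverse-Gamma(19/4, 99/4)
obs 5: x=7/2 → posterior Inverse-Gamma(21/4, 319/8)
obs 6: x=-3 → posterior Inverse-Gamma(23/4, 323/8)
obs 7: x=-2 → posterior Inverse-Gamma(25/4, 323/8)
obs 8: x=3 → posterior Inverse-Gamma(27/4, 423/8)
obs 9: x=1 → posterior Inverse-Gamma(29/4, 459/8)
obs 10: x=2 → posterior Inverse-Gamma(31/4, 523/8)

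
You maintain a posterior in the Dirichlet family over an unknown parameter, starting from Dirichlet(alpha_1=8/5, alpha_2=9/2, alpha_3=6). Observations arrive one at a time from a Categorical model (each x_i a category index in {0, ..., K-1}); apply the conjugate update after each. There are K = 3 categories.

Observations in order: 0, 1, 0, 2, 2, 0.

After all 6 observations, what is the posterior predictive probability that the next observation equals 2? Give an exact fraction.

obs 1: x=0 → posterior Dirichlet(13/5, 9/2, 6)
obs 2: x=1 → posterior Dirichlet(13/5, 11/2, 6)
obs 3: x=0 → posterior Dirichlet(18/5, 11/2, 6)
obs 4: x=2 → posterior Dirichlet(18/5, 11/2, 7)
obs 5: x=2 → posterior Dirichlet(18/5, 11/2, 8)
obs 6: x=0 → posterior Dirichlet(23/5, 11/2, 8)

80/181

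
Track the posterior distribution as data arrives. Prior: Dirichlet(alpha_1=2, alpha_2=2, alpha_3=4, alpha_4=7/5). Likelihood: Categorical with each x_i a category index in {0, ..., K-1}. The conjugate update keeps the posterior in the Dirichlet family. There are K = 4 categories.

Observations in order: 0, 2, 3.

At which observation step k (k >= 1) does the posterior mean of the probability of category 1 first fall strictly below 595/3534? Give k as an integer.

k = 3

obs 1: x=0 → posterior Dirichlet(3, 2, 4, 7/5)
obs 2: x=2 → posterior Dirichlet(3, 2, 5, 7/5)
obs 3: x=3 → posterior Dirichlet(3, 2, 5, 12/5)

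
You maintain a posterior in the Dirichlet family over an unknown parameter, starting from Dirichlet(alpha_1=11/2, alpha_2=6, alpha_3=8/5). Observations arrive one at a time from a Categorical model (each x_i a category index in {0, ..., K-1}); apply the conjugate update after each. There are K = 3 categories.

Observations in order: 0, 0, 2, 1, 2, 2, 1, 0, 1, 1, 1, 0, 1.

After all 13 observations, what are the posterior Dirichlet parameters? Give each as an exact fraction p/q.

alpha_1=19/2, alpha_2=12, alpha_3=23/5

obs 1: x=0 → posterior Dirichlet(13/2, 6, 8/5)
obs 2: x=0 → posterior Dirichlet(15/2, 6, 8/5)
obs 3: x=2 → posterior Dirichlet(15/2, 6, 13/5)
obs 4: x=1 → posterior Dirichlet(15/2, 7, 13/5)
obs 5: x=2 → posterior Dirichlet(15/2, 7, 18/5)
obs 6: x=2 → posterior Dirichlet(15/2, 7, 23/5)
obs 7: x=1 → posterior Dirichlet(15/2, 8, 23/5)
obs 8: x=0 → posterior Dirichlet(17/2, 8, 23/5)
obs 9: x=1 → posterior Dirichlet(17/2, 9, 23/5)
obs 10: x=1 → posterior Dirichlet(17/2, 10, 23/5)
obs 11: x=1 → posterior Dirichlet(17/2, 11, 23/5)
obs 12: x=0 → posterior Dirichlet(19/2, 11, 23/5)
obs 13: x=1 → posterior Dirichlet(19/2, 12, 23/5)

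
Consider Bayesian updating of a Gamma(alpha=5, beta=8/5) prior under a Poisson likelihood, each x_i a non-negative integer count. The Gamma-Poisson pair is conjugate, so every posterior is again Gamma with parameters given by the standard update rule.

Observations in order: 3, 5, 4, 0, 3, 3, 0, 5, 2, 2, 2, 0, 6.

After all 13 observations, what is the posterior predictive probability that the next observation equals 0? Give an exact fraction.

obs 1: x=3 → posterior Gamma(8, 13/5)
obs 2: x=5 → posterior Gamma(13, 18/5)
obs 3: x=4 → posterior Gamma(17, 23/5)
obs 4: x=0 → posterior Gamma(17, 28/5)
obs 5: x=3 → posterior Gamma(20, 33/5)
obs 6: x=3 → posterior Gamma(23, 38/5)
obs 7: x=0 → posterior Gamma(23, 43/5)
obs 8: x=5 → posterior Gamma(28, 48/5)
obs 9: x=2 → posterior Gamma(30, 53/5)
obs 10: x=2 → posterior Gamma(32, 58/5)
obs 11: x=2 → posterior Gamma(34, 63/5)
obs 12: x=0 → posterior Gamma(34, 68/5)
obs 13: x=6 → posterior Gamma(40, 73/5)

341125672472605815737240060891364026523290350856811222245874647291144654401/4828187280762325433063034783537257577247233602979778080317236082434350514176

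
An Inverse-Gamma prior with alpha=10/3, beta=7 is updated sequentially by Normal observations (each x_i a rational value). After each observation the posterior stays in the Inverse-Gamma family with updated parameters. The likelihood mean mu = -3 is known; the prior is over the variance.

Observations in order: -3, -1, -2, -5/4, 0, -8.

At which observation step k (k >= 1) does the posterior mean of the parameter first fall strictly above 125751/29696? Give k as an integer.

obs 1: x=-3 → posterior Inverse-Gamma(23/6, 7)
obs 2: x=-1 → posterior Inverse-Gamma(13/3, 9)
obs 3: x=-2 → posterior Inverse-Gamma(29/6, 19/2)
obs 4: x=-5/4 → posterior Inverse-Gamma(16/3, 353/32)
obs 5: x=0 → posterior Inverse-Gamma(35/6, 497/32)
obs 6: x=-8 → posterior Inverse-Gamma(19/3, 897/32)

k = 6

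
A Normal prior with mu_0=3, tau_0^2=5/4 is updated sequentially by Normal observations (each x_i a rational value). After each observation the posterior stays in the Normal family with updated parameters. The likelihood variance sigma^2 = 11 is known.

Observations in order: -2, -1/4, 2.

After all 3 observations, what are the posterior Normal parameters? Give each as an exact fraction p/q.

obs 1: x=-2 → posterior Normal(122/49, 55/49)
obs 2: x=-1/4 → posterior Normal(161/72, 55/54)
obs 3: x=2 → posterior Normal(523/236, 55/59)

mu_0=523/236, tau_0^2=55/59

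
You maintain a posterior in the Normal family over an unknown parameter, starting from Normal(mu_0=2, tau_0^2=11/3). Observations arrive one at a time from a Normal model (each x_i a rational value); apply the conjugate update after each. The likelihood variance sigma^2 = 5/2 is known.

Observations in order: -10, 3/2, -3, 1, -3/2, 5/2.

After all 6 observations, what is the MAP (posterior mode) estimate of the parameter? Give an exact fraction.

obs 1: x=-10 → posterior Normal(-190/37, 55/37)
obs 2: x=3/2 → posterior Normal(-157/59, 55/59)
obs 3: x=-3 → posterior Normal(-223/81, 55/81)
obs 4: x=1 → posterior Normal(-201/103, 55/103)
obs 5: x=-3/2 → posterior Normal(-234/125, 11/25)
obs 6: x=5/2 → posterior Normal(-179/147, 55/147)

-179/147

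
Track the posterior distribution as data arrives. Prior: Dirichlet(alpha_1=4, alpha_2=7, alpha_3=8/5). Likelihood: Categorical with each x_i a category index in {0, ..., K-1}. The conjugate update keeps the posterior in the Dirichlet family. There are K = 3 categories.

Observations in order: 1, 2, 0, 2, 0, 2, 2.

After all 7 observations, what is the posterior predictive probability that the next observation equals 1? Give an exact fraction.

20/49

obs 1: x=1 → posterior Dirichlet(4, 8, 8/5)
obs 2: x=2 → posterior Dirichlet(4, 8, 13/5)
obs 3: x=0 → posterior Dirichlet(5, 8, 13/5)
obs 4: x=2 → posterior Dirichlet(5, 8, 18/5)
obs 5: x=0 → posterior Dirichlet(6, 8, 18/5)
obs 6: x=2 → posterior Dirichlet(6, 8, 23/5)
obs 7: x=2 → posterior Dirichlet(6, 8, 28/5)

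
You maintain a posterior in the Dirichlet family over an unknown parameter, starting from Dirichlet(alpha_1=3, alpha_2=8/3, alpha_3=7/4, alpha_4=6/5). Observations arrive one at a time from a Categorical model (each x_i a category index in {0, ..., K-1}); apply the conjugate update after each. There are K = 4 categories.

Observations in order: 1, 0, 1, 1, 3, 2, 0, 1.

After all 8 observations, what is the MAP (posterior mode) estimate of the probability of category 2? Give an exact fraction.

obs 1: x=1 → posterior Dirichlet(3, 11/3, 7/4, 6/5)
obs 2: x=0 → posterior Dirichlet(4, 11/3, 7/4, 6/5)
obs 3: x=1 → posterior Dirichlet(4, 14/3, 7/4, 6/5)
obs 4: x=1 → posterior Dirichlet(4, 17/3, 7/4, 6/5)
obs 5: x=3 → posterior Dirichlet(4, 17/3, 7/4, 11/5)
obs 6: x=2 → posterior Dirichlet(4, 17/3, 11/4, 11/5)
obs 7: x=0 → posterior Dirichlet(5, 17/3, 11/4, 11/5)
obs 8: x=1 → posterior Dirichlet(5, 20/3, 11/4, 11/5)

105/757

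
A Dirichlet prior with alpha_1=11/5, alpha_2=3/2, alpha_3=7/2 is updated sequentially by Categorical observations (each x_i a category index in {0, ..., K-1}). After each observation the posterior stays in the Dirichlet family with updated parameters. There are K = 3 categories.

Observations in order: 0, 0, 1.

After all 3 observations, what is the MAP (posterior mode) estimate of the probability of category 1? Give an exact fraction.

5/24

obs 1: x=0 → posterior Dirichlet(16/5, 3/2, 7/2)
obs 2: x=0 → posterior Dirichlet(21/5, 3/2, 7/2)
obs 3: x=1 → posterior Dirichlet(21/5, 5/2, 7/2)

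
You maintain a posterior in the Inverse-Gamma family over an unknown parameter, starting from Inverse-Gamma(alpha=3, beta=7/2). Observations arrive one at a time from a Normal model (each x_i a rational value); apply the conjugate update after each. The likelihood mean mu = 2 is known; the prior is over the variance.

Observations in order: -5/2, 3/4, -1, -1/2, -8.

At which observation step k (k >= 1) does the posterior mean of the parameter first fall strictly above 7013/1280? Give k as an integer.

obs 1: x=-5/2 → posterior Inverse-Gamma(7/2, 109/8)
obs 2: x=3/4 → posterior Inverse-Gamma(4, 461/32)
obs 3: x=-1 → posterior Inverse-Gamma(9/2, 605/32)
obs 4: x=-1/2 → posterior Inverse-Gamma(5, 705/32)
obs 5: x=-8 → posterior Inverse-Gamma(11/2, 2305/32)

k = 4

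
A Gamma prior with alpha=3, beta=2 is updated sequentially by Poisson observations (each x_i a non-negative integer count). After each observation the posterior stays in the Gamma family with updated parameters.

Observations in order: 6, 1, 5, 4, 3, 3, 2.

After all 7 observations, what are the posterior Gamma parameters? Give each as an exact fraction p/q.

obs 1: x=6 → posterior Gamma(9, 3)
obs 2: x=1 → posterior Gamma(10, 4)
obs 3: x=5 → posterior Gamma(15, 5)
obs 4: x=4 → posterior Gamma(19, 6)
obs 5: x=3 → posterior Gamma(22, 7)
obs 6: x=3 → posterior Gamma(25, 8)
obs 7: x=2 → posterior Gamma(27, 9)

alpha=27, beta=9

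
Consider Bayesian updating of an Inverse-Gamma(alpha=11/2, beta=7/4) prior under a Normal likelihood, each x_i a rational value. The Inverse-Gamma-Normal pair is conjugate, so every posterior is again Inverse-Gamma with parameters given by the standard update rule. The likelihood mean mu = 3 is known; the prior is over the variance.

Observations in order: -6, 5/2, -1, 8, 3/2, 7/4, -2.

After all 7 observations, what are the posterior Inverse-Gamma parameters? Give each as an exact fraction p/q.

obs 1: x=-6 → posterior Inverse-Gamma(6, 169/4)
obs 2: x=5/2 → posterior Inverse-Gamma(13/2, 339/8)
obs 3: x=-1 → posterior Inverse-Gamma(7, 403/8)
obs 4: x=8 → posterior Inverse-Gamma(15/2, 503/8)
obs 5: x=3/2 → posterior Inverse-Gamma(8, 64)
obs 6: x=7/4 → posterior Inverse-Gamma(17/2, 2073/32)
obs 7: x=-2 → posterior Inverse-Gamma(9, 2473/32)

alpha=9, beta=2473/32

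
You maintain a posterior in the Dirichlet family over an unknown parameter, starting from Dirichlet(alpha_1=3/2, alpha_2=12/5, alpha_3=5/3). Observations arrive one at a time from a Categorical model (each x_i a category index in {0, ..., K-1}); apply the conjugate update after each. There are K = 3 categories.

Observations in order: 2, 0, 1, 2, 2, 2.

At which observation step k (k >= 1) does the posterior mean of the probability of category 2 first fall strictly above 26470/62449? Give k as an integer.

obs 1: x=2 → posterior Dirichlet(3/2, 12/5, 8/3)
obs 2: x=0 → posterior Dirichlet(5/2, 12/5, 8/3)
obs 3: x=1 → posterior Dirichlet(5/2, 17/5, 8/3)
obs 4: x=2 → posterior Dirichlet(5/2, 17/5, 11/3)
obs 5: x=2 → posterior Dirichlet(5/2, 17/5, 14/3)
obs 6: x=2 → posterior Dirichlet(5/2, 17/5, 17/3)

k = 5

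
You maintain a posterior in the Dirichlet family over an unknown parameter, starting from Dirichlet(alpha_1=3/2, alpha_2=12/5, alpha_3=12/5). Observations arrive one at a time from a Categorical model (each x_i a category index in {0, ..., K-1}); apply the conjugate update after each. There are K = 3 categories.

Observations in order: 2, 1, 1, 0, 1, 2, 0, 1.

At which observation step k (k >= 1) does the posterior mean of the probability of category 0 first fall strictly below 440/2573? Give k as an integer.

k = 3

obs 1: x=2 → posterior Dirichlet(3/2, 12/5, 17/5)
obs 2: x=1 → posterior Dirichlet(3/2, 17/5, 17/5)
obs 3: x=1 → posterior Dirichlet(3/2, 22/5, 17/5)
obs 4: x=0 → posterior Dirichlet(5/2, 22/5, 17/5)
obs 5: x=1 → posterior Dirichlet(5/2, 27/5, 17/5)
obs 6: x=2 → posterior Dirichlet(5/2, 27/5, 22/5)
obs 7: x=0 → posterior Dirichlet(7/2, 27/5, 22/5)
obs 8: x=1 → posterior Dirichlet(7/2, 32/5, 22/5)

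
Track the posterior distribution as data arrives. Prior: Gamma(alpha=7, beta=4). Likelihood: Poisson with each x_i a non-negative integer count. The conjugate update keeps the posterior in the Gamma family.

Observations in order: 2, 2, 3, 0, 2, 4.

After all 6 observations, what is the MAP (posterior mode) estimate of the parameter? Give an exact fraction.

19/10

obs 1: x=2 → posterior Gamma(9, 5)
obs 2: x=2 → posterior Gamma(11, 6)
obs 3: x=3 → posterior Gamma(14, 7)
obs 4: x=0 → posterior Gamma(14, 8)
obs 5: x=2 → posterior Gamma(16, 9)
obs 6: x=4 → posterior Gamma(20, 10)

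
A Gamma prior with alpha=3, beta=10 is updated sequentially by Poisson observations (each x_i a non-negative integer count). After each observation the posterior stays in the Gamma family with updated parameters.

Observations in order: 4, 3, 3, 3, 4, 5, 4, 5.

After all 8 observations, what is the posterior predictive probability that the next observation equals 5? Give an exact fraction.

obs 1: x=4 → posterior Gamma(7, 11)
obs 2: x=3 → posterior Gamma(10, 12)
obs 3: x=3 → posterior Gamma(13, 13)
obs 4: x=3 → posterior Gamma(16, 14)
obs 5: x=4 → posterior Gamma(20, 15)
obs 6: x=5 → posterior Gamma(25, 16)
obs 7: x=4 → posterior Gamma(29, 17)
obs 8: x=5 → posterior Gamma(34, 18)

126230734529026478608840162885776711681186988032/3914144333903073791808962606796280957916632792441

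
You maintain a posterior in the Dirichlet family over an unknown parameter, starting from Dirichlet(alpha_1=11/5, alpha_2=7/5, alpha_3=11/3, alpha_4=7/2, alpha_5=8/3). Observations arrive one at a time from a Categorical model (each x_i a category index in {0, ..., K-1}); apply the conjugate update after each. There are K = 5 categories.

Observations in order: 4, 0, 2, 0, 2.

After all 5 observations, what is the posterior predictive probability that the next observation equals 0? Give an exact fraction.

18/79

obs 1: x=4 → posterior Dirichlet(11/5, 7/5, 11/3, 7/2, 11/3)
obs 2: x=0 → posterior Dirichlet(16/5, 7/5, 11/3, 7/2, 11/3)
obs 3: x=2 → posterior Dirichlet(16/5, 7/5, 14/3, 7/2, 11/3)
obs 4: x=0 → posterior Dirichlet(21/5, 7/5, 14/3, 7/2, 11/3)
obs 5: x=2 → posterior Dirichlet(21/5, 7/5, 17/3, 7/2, 11/3)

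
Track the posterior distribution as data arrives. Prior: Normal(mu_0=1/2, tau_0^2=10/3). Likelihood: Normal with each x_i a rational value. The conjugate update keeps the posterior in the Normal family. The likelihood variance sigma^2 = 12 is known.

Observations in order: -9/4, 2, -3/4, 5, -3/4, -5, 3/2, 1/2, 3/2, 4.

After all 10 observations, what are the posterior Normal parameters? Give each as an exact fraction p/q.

mu_0=151/272, tau_0^2=15/17

obs 1: x=-9/4 → posterior Normal(-9/92, 60/23)
obs 2: x=2 → posterior Normal(31/112, 15/7)
obs 3: x=-3/4 → posterior Normal(4/33, 20/11)
obs 4: x=5 → posterior Normal(29/38, 30/19)
obs 5: x=-3/4 → posterior Normal(101/172, 60/43)
obs 6: x=-5 → posterior Normal(1/192, 5/4)
obs 7: x=3/2 → posterior Normal(31/212, 60/53)
obs 8: x=1/2 → posterior Normal(41/232, 30/29)
obs 9: x=3/2 → posterior Normal(71/252, 20/21)
obs 10: x=4 → posterior Normal(151/272, 15/17)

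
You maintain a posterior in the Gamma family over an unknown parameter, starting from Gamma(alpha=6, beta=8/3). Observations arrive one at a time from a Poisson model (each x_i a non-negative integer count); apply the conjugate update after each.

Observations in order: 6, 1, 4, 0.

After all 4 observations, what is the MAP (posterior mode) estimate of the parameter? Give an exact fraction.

obs 1: x=6 → posterior Gamma(12, 11/3)
obs 2: x=1 → posterior Gamma(13, 14/3)
obs 3: x=4 → posterior Gamma(17, 17/3)
obs 4: x=0 → posterior Gamma(17, 20/3)

12/5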